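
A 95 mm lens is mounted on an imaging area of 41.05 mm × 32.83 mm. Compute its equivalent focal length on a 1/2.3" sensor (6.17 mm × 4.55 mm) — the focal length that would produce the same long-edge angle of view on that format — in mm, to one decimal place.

14.3 mm

Equal angle of view means equal width/f ratio, so f₂ = f₁ · (width₂/width₁) = 95 × 6.17/41.05.
f₂ = 95 × 0.15030 ≈ 14.279 mm.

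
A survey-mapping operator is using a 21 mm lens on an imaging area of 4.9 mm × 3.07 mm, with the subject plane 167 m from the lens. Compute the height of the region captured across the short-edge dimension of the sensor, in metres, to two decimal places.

dₒ: 167 m = 167000 mm.
Similar triangles through the lens centre give W/dₒ = h/dᵢ; with 1/f = 1/dₒ + 1/dᵢ this gives W = h·(dₒ − f)/f.
W = 3.07 mm × (167000 − 21) / 21 = 3.07 × 7951.3810 ≈ 24410.740 mm = 24.4107 m.

24.41 m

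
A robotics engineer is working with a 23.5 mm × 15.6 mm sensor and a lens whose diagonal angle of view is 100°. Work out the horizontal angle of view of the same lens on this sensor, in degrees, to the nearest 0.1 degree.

89.6°

Sensor diagonal = √(23.5² + 15.6²) = √795.6100 ≈ 28.2066 mm.
From the diagonal AOV: f = 28.2066 / (2·tan(50°)) = 28.2066 / 2.38351 ≈ 11.8341 mm.
Horizontal AOV = 2·arctan(23.5 / (2 × 11.8341)) = 2·arctan(0.99290) ≈ 89.5916°.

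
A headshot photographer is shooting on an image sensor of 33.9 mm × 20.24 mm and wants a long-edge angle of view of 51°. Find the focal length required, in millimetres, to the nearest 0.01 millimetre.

35.54 mm

From α = 2·arctan(w/2f) we get f = w / (2·tan(α/2)).
With w = 33.9 mm and α/2 = 25.5°, tan(α/2) ≈ 0.47698, so f ≈ 33.9 / 0.95395 ≈ 35.5364 mm.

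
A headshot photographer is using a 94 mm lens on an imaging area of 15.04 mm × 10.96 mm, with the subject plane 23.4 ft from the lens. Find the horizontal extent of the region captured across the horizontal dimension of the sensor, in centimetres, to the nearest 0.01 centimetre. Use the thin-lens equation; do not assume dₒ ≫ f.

112.61 cm

dₒ: 23.4 ft × 304.8 mm/ft = 7132.32 mm.
Similar triangles through the lens centre give W/dₒ = w/dᵢ; with 1/f = 1/dₒ + 1/dᵢ this gives W = w·(dₒ − f)/f.
W = 15.04 mm × (7132.32 − 94) / 94 = 15.04 × 74.8757 ≈ 1126.131 mm = 112.613 cm.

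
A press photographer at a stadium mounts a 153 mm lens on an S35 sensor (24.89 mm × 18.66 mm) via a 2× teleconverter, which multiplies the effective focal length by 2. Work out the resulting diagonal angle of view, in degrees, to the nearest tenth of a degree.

Effective focal length f = 153 × 2 = 306 mm.
Sensor diagonal = √(24.89² + 18.66²) = √967.7077 ≈ 31.1080 mm.
α = 2·arctan(31.108 / (2 × 306)) = 2·arctan(0.05083) ≈ 5.8197°.

5.8°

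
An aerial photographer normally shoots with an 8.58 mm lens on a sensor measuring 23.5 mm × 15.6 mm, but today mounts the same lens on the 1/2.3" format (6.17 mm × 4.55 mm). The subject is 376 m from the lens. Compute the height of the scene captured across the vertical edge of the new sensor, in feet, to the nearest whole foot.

654 ft

The focal length stays 8.58 mm; the relevant sensor dimension is now h = 4.55 mm. Object distance dₒ = 376 m = 376000 mm.
Thin-lens field height W = h·(dₒ − f)/f = 4.55 × (376000 − 8.58)/8.58 ≈ 199389.389 mm = 199389.389/304.8 ft = 654.165 ft.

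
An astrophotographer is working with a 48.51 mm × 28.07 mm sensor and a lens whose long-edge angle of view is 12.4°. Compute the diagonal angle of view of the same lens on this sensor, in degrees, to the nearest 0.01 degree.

From the long-edge AOV: f = 48.51 / (2·tan(6.2°)) = 48.51 / 0.21727 ≈ 223.2711 mm.
Sensor diagonal = √(48.51² + 28.07²) = √3141.1450 ≈ 56.0459 mm.
Diagonal AOV = 2·arctan(56.0459 / (2 × 223.2711)) = 2·arctan(0.12551) ≈ 14.3077°.

14.31°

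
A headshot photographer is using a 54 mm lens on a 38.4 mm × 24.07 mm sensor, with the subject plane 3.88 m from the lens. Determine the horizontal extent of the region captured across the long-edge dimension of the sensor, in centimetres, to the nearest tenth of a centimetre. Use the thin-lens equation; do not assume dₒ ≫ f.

272.1 cm

dₒ: 3.88 m = 3880 mm.
Similar triangles through the lens centre give W/dₒ = w/dᵢ; with 1/f = 1/dₒ + 1/dᵢ this gives W = w·(dₒ − f)/f.
W = 38.4 mm × (3880 − 54) / 54 = 38.4 × 70.8519 ≈ 2720.711 mm = 272.071 cm.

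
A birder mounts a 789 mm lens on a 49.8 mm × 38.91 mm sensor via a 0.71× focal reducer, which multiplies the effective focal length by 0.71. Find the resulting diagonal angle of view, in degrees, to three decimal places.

6.457°

Effective focal length f = 789 × 0.71 = 560.19 mm.
Sensor diagonal = √(49.8² + 38.91²) = √3994.0281 ≈ 63.1983 mm.
α = 2·arctan(63.198 / (2 × 560.19)) = 2·arctan(0.05641) ≈ 6.4570°.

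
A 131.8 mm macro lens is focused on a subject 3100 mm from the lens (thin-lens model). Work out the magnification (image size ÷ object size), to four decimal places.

0.0444×

Thin lens: 1/f = 1/dₒ + 1/dᵢ → 1/dᵢ = 1/131.8 − 1/3100 = 0.0072647 mm⁻¹, so dᵢ ≈ 137.6524 mm.
Magnification m = dᵢ/dₒ = 137.6524/3100 ≈ 0.04440.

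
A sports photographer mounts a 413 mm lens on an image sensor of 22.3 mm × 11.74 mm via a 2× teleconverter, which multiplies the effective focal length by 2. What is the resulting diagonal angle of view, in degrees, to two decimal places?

Effective focal length f = 413 × 2 = 826 mm.
Sensor diagonal = √(22.3² + 11.74²) = √635.1176 ≈ 25.2015 mm.
α = 2·arctan(25.202 / (2 × 826)) = 2·arctan(0.01526) ≈ 1.7480°.

1.75°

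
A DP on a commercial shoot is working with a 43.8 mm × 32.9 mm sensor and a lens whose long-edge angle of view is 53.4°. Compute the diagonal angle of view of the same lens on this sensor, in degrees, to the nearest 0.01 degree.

64.34°

From the long-edge AOV: f = 43.8 / (2·tan(26.7°)) = 43.8 / 1.00590 ≈ 43.5433 mm.
Sensor diagonal = √(43.8² + 32.9²) = √3000.8500 ≈ 54.7800 mm.
Diagonal AOV = 2·arctan(54.7800 / (2 × 43.5433)) = 2·arctan(0.62903) ≈ 64.3422°.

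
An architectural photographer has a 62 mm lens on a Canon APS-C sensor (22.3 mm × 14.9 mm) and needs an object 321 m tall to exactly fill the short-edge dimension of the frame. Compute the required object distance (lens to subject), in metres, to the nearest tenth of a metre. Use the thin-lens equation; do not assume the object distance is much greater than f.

W: 321 m = 321000 mm.
Magnification m = h/W = dᵢ/dₒ; combined with 1/f = 1/dₒ + 1/dᵢ this gives dₒ = f·(1 + W/h).
dₒ = 62 mm × (1 + 321000/14.9) = 62 × 21544.6242 ≈ 1335766.698 mm = 1335.77 m.

1335.8 m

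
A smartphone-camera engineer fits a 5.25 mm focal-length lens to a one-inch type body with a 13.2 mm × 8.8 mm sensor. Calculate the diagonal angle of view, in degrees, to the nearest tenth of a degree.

Sensor diagonal = √(13.2² + 8.8²) = √251.6800 ≈ 15.8644 mm.
Angle of view α = 2·arctan(d/2f) with d = 15.8644 mm and f = 5.25 mm.
d/2f = 1.51090; arctan(1.51090) ≈ 56.5011°, so α ≈ 113.0022°.

113.0°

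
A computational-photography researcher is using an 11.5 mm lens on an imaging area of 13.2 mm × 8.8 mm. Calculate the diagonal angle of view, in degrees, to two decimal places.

69.19°

Sensor diagonal = √(13.2² + 8.8²) = √251.6800 ≈ 15.8644 mm.
Angle of view α = 2·arctan(d/2f) with d = 15.8644 mm and f = 11.5 mm.
d/2f = 0.68976; arctan(0.68976) ≈ 34.5963°, so α ≈ 69.1925°.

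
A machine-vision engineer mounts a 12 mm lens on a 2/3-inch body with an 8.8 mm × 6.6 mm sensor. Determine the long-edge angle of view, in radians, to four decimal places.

0.7029 rad

Angle of view α = 2·arctan(w/2f) with w = 8.8 mm and f = 12 mm.
w/2f = 0.36667; arctan(0.36667) ≈ 0.3514 rad, so α ≈ 0.7029 rad.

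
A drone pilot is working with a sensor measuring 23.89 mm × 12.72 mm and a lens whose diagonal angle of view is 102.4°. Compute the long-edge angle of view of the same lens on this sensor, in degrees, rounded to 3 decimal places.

95.340°

Sensor diagonal = √(23.89² + 12.72²) = √732.5305 ≈ 27.0653 mm.
From the diagonal AOV: f = 27.0653 / (2·tan(51.2°)) = 27.0653 / 2.48750 ≈ 10.8805 mm.
Long-edge AOV = 2·arctan(23.89 / (2 × 10.8805)) = 2·arctan(1.09783) ≈ 95.3401°.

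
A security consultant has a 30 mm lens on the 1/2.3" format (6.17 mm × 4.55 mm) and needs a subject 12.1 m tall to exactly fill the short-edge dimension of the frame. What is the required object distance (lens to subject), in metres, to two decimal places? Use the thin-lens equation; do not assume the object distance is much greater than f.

W: 12.1 m = 12100 mm.
Magnification m = h/W = dᵢ/dₒ; combined with 1/f = 1/dₒ + 1/dᵢ this gives dₒ = f·(1 + W/h).
dₒ = 30 mm × (1 + 12100/4.55) = 30 × 2660.3407 ≈ 79810.220 mm = 79.8102 m.

79.81 m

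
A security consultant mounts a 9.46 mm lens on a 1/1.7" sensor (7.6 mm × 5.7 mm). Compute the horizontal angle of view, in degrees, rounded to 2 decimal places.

43.77°

Angle of view α = 2·arctan(w/2f) with w = 7.6 mm and f = 9.46 mm.
w/2f = 0.40169; arctan(0.40169) ≈ 21.8849°, so α ≈ 43.7698°.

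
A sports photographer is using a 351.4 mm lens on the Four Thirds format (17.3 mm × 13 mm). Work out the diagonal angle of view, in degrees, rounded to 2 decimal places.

3.53°

Sensor diagonal = √(17.3² + 13²) = √468.2900 ≈ 21.6400 mm.
Angle of view α = 2·arctan(d/2f) with d = 21.6400 mm and f = 351.4 mm.
d/2f = 0.03079; arctan(0.03079) ≈ 1.7636°, so α ≈ 3.5273°.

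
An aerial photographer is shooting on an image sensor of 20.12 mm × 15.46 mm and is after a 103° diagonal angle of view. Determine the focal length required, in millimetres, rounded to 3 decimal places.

10.092 mm

Sensor diagonal = √(20.12² + 15.46²) = √643.8260 ≈ 25.3737 mm.
From α = 2·arctan(d/2f) we get f = d / (2·tan(α/2)).
With d = 25.3737 mm and α/2 = 51.5°, tan(α/2) ≈ 1.25717, so f ≈ 25.3737 / 2.51434 ≈ 10.0916 mm.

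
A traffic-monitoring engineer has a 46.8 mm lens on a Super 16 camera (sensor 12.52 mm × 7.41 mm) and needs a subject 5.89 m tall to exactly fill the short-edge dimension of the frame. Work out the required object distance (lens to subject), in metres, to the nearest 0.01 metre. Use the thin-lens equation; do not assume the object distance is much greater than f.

W: 5.89 m = 5890 mm.
Magnification m = h/W = dᵢ/dₒ; combined with 1/f = 1/dₒ + 1/dᵢ this gives dₒ = f·(1 + W/h).
dₒ = 46.8 mm × (1 + 5890/7.41) = 46.8 × 795.8718 ≈ 37246.800 mm = 37.2468 m.

37.25 m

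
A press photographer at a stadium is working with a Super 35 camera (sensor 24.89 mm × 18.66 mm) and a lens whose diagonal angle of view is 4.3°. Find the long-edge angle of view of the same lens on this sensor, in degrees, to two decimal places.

3.44°

Sensor diagonal = √(24.89² + 18.66²) = √967.7077 ≈ 31.1080 mm.
From the diagonal AOV: f = 31.1080 / (2·tan(2.15°)) = 31.1080 / 0.07508 ≈ 414.3071 mm.
Long-edge AOV = 2·arctan(24.89 / (2 × 414.3071)) = 2·arctan(0.03004) ≈ 3.4411°.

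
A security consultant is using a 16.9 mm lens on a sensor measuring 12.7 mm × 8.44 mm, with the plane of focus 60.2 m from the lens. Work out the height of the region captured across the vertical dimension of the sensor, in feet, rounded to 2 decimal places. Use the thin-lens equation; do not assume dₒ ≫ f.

98.61 ft

dₒ: 60.2 m = 60200 mm.
Similar triangles through the lens centre give W/dₒ = h/dᵢ; with 1/f = 1/dₒ + 1/dᵢ this gives W = h·(dₒ − f)/f.
W = 8.44 mm × (60200 − 16.9) / 16.9 = 8.44 × 3561.1302 ≈ 30055.939 mm = 30055.939/304.8 ft = 98.6087 ft.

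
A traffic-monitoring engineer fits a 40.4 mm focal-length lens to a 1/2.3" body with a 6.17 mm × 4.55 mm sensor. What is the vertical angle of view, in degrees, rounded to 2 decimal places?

Angle of view α = 2·arctan(h/2f) with h = 4.55 mm and f = 40.4 mm.
h/2f = 0.05631; arctan(0.05631) ≈ 3.2230°, so α ≈ 6.4461°.

6.45°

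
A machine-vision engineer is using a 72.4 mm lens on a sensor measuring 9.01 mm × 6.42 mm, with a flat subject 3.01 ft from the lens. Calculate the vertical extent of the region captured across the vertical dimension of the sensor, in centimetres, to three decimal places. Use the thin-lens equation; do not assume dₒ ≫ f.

7.493 cm

dₒ: 3.01 ft × 304.8 mm/ft = 917.45 mm.
Similar triangles through the lens centre give W/dₒ = h/dᵢ; with 1/f = 1/dₒ + 1/dᵢ this gives W = h·(dₒ − f)/f.
W = 6.42 mm × (917.448 − 72.4) / 72.4 = 6.42 × 11.6719 ≈ 74.934 mm = 7.49338 cm.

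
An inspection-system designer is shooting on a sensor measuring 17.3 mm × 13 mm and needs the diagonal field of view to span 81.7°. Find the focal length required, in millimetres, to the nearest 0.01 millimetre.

Sensor diagonal = √(17.3² + 13²) = √468.2900 ≈ 21.6400 mm.
From α = 2·arctan(d/2f) we get f = d / (2·tan(α/2)).
With d = 21.6400 mm and α/2 = 40.85°, tan(α/2) ≈ 0.86470, so f ≈ 21.6400 / 1.72940 ≈ 12.5130 mm.

12.51 mm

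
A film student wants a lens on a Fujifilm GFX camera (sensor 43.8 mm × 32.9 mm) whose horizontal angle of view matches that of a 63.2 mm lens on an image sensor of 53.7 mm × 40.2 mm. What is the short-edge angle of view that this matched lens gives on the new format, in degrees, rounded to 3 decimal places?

Equal horizontal AOV ⇒ f₂ = f₁ · 43.8/53.7 = 63.2 × 0.81564 ≈ 51.5486 mm.
Short-edge AOV on the new format = 2·arctan(32.9 / (2 × 51.5486)) = 2·arctan(0.31912) ≈ 35.3975°.

35.397°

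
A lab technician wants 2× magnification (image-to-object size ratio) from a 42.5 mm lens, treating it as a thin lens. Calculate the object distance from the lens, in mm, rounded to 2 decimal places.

With m = dᵢ/dₒ and 1/f = 1/dₒ + 1/dᵢ, substituting dᵢ = m·dₒ gives 1/f = (1 + 1/m)/dₒ, hence dₒ = f·(1 + 1/m).
dₒ = 42.5 × (1 + 1/2) = 42.5 × 1.50000 ≈ 63.750 mm.

63.75 mm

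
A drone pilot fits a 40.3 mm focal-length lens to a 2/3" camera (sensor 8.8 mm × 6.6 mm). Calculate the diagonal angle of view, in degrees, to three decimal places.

Sensor diagonal = √(8.8² + 6.6²) = √121.0000 ≈ 11.0000 mm.
Angle of view α = 2·arctan(d/2f) with d = 11.0000 mm and f = 40.3 mm.
d/2f = 0.13648; arctan(0.13648) ≈ 7.7715°, so α ≈ 15.5430°.

15.543°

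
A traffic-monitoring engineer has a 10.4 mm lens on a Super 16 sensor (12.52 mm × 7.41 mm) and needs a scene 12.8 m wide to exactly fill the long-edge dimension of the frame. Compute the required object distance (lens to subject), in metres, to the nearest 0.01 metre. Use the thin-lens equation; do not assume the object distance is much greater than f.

10.64 m

W: 12.8 m = 12800 mm.
Magnification m = w/W = dᵢ/dₒ; combined with 1/f = 1/dₒ + 1/dᵢ this gives dₒ = f·(1 + W/w).
dₒ = 10.4 mm × (1 + 12800/12.52) = 10.4 × 1023.3642 ≈ 10642.988 mm = 10.643 m.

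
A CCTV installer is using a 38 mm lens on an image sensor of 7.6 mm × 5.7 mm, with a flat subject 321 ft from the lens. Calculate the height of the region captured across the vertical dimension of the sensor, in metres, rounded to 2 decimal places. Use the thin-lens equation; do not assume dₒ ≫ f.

dₒ: 321 ft × 304.8 mm/ft = 97840.80 mm.
Similar triangles through the lens centre give W/dₒ = h/dᵢ; with 1/f = 1/dₒ + 1/dᵢ this gives W = h·(dₒ − f)/f.
W = 5.7 mm × (97840.8 − 38) / 38 = 5.7 × 2573.7578 ≈ 14670.420 mm = 14.6704 m.

14.67 m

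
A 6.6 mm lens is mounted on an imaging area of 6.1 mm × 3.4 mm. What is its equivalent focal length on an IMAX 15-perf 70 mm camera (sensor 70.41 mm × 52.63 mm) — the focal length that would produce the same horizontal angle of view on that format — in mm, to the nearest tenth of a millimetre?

Equal angle of view means equal width/f ratio, so f₂ = f₁ · (width₂/width₁) = 6.6 × 70.41/6.1.
f₂ = 6.6 × 11.54262 ≈ 76.181 mm.

76.2 mm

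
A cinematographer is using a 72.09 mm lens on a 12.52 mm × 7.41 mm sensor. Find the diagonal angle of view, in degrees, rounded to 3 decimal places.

11.524°

Sensor diagonal = √(12.52² + 7.41²) = √211.6585 ≈ 14.5485 mm.
Angle of view α = 2·arctan(d/2f) with d = 14.5485 mm and f = 72.09 mm.
d/2f = 0.10091; arctan(0.10091) ≈ 5.7619°, so α ≈ 11.5239°.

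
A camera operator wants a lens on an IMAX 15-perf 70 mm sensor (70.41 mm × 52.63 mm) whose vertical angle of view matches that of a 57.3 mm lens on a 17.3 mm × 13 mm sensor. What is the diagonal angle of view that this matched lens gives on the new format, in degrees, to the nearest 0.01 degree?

21.46°

Equal vertical AOV ⇒ f₂ = f₁ · 52.63/13 = 57.3 × 4.04846 ≈ 231.9768 mm.
Sensor diagonal = √(70.41² + 52.63²) = √7727.4850 ≈ 87.9061 mm.
Diagonal AOV on the new format = 2·arctan(87.9061 / (2 × 231.9768)) = 2·arctan(0.18947) ≈ 21.4575°.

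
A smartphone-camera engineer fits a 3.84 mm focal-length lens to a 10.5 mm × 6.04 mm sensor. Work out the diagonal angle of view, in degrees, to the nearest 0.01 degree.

115.25°

Sensor diagonal = √(10.5² + 6.04²) = √146.7316 ≈ 12.1133 mm.
Angle of view α = 2·arctan(d/2f) with d = 12.1133 mm and f = 3.84 mm.
d/2f = 1.57725; arctan(1.57725) ≈ 57.6247°, so α ≈ 115.2494°.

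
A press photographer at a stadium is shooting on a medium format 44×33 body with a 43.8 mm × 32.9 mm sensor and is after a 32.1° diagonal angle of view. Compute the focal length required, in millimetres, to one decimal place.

Sensor diagonal = √(43.8² + 32.9²) = √3000.8500 ≈ 54.7800 mm.
From α = 2·arctan(d/2f) we get f = d / (2·tan(α/2)).
With d = 54.7800 mm and α/2 = 16.05°, tan(α/2) ≈ 0.28769, so f ≈ 54.7800 / 0.57538 ≈ 95.2067 mm.

95.2 mm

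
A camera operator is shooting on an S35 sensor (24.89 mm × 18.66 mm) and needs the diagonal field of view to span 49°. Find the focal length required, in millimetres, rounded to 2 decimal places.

34.13 mm

Sensor diagonal = √(24.89² + 18.66²) = √967.7077 ≈ 31.1080 mm.
From α = 2·arctan(d/2f) we get f = d / (2·tan(α/2)).
With d = 31.1080 mm and α/2 = 24.5°, tan(α/2) ≈ 0.45573, so f ≈ 31.1080 / 0.91145 ≈ 34.1301 mm.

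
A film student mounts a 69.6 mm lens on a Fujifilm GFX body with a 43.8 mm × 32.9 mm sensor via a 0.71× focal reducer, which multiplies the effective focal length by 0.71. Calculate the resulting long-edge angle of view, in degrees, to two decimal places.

Effective focal length f = 69.6 × 0.71 = 49.416 mm.
α = 2·arctan(43.8 / (2 × 49.416)) = 2·arctan(0.44318) ≈ 47.8036°.

47.80°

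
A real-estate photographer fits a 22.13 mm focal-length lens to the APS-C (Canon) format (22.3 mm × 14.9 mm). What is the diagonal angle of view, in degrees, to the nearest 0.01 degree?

62.43°

Sensor diagonal = √(22.3² + 14.9²) = √719.3000 ≈ 26.8198 mm.
Angle of view α = 2·arctan(d/2f) with d = 26.8198 mm and f = 22.13 mm.
d/2f = 0.60596; arctan(0.60596) ≈ 31.2142°, so α ≈ 62.4283°.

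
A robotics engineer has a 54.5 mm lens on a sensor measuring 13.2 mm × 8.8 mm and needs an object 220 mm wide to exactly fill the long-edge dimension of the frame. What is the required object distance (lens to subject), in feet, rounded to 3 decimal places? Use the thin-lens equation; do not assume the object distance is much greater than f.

Magnification m = w/W = dᵢ/dₒ; combined with 1/f = 1/dₒ + 1/dᵢ this gives dₒ = f·(1 + W/w).
dₒ = 54.5 mm × (1 + 220/13.2) = 54.5 × 17.6667 ≈ 962.833 mm = 962.833/304.8 ft = 3.1589 ft.

3.159 ft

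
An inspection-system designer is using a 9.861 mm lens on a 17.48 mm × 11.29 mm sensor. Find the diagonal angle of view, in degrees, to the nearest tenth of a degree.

Sensor diagonal = √(17.48² + 11.29²) = √433.0145 ≈ 20.8090 mm.
Angle of view α = 2·arctan(d/2f) with d = 20.8090 mm and f = 9.861 mm.
d/2f = 1.05512; arctan(1.05512) ≈ 46.5362°, so α ≈ 93.0725°.

93.1°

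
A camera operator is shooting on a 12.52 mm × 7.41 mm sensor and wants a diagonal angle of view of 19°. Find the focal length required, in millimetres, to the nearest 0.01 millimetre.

43.47 mm

Sensor diagonal = √(12.52² + 7.41²) = √211.6585 ≈ 14.5485 mm.
From α = 2·arctan(d/2f) we get f = d / (2·tan(α/2)).
With d = 14.5485 mm and α/2 = 9.5°, tan(α/2) ≈ 0.16734, so f ≈ 14.5485 / 0.33469 ≈ 43.4692 mm.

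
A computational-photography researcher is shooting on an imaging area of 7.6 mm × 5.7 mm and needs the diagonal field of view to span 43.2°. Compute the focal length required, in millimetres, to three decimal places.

11.997 mm

Sensor diagonal = √(7.6² + 5.7²) = √90.2500 ≈ 9.5000 mm.
From α = 2·arctan(d/2f) we get f = d / (2·tan(α/2)).
With d = 9.5000 mm and α/2 = 21.6°, tan(α/2) ≈ 0.39593, so f ≈ 9.5000 / 0.79186 ≈ 11.9971 mm.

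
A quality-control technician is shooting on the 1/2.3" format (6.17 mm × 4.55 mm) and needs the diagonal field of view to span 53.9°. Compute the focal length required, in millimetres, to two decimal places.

7.54 mm

Sensor diagonal = √(6.17² + 4.55²) = √58.7714 ≈ 7.6663 mm.
From α = 2·arctan(d/2f) we get f = d / (2·tan(α/2)).
With d = 7.6663 mm and α/2 = 26.95°, tan(α/2) ≈ 0.50843, so f ≈ 7.6663 / 1.01685 ≈ 7.5392 mm.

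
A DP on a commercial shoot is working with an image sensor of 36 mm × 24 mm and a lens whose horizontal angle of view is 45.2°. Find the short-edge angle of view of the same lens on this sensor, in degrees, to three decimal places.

From the horizontal AOV: f = 36 / (2·tan(22.6°)) = 36 / 0.83252 ≈ 43.2422 mm.
Short-edge AOV = 2·arctan(24 / (2 × 43.2422)) = 2·arctan(0.27751) ≈ 31.0194°.

31.019°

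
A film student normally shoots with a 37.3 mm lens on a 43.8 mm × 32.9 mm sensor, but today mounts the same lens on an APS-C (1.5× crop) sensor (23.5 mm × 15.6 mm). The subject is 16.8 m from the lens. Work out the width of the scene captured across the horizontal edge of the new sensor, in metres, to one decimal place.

The focal length stays 37.3 mm; the relevant sensor dimension is now w = 23.5 mm. Object distance dₒ = 16.8 m = 16800 mm.
Thin-lens field width W = w·(dₒ − f)/f = 23.5 × (16800 − 37.3)/37.3 ≈ 10560.950 mm = 10.561 m.

10.6 m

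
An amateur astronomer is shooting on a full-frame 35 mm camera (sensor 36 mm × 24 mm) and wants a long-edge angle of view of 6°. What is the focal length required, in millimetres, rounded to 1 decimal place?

343.5 mm

From α = 2·arctan(w/2f) we get f = w / (2·tan(α/2)).
With w = 36 mm and α/2 = 3°, tan(α/2) ≈ 0.05241, so f ≈ 36 / 0.10482 ≈ 343.4605 mm.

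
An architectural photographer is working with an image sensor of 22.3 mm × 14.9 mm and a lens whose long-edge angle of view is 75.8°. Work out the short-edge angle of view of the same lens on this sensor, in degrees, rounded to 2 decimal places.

54.96°

From the long-edge AOV: f = 22.3 / (2·tan(37.9°)) = 22.3 / 1.55696 ≈ 14.3228 mm.
Short-edge AOV = 2·arctan(14.9 / (2 × 14.3228)) = 2·arctan(0.52015) ≈ 54.9623°.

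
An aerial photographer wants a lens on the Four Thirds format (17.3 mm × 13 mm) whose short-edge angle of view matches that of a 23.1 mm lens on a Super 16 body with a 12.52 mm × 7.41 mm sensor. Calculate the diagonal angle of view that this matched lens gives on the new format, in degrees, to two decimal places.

Equal short-edge AOV ⇒ f₂ = f₁ · 13/7.41 = 23.1 × 1.75439 ≈ 40.5263 mm.
Sensor diagonal = √(17.3² + 13²) = √468.2900 ≈ 21.6400 mm.
Diagonal AOV on the new format = 2·arctan(21.6400 / (2 × 40.5263)) = 2·arctan(0.26699) ≈ 29.8971°.

29.90°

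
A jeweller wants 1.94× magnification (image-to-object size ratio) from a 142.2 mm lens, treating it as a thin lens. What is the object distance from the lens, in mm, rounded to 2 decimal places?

215.50 mm

With m = dᵢ/dₒ and 1/f = 1/dₒ + 1/dᵢ, substituting dᵢ = m·dₒ gives 1/f = (1 + 1/m)/dₒ, hence dₒ = f·(1 + 1/m).
dₒ = 142.2 × (1 + 1/1.94) = 142.2 × 1.51546 ≈ 215.499 mm.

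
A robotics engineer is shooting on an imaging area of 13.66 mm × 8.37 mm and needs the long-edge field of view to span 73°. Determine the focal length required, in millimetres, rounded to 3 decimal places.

9.230 mm

From α = 2·arctan(w/2f) we get f = w / (2·tan(α/2)).
With w = 13.66 mm and α/2 = 36.5°, tan(α/2) ≈ 0.73996, so f ≈ 13.66 / 1.47992 ≈ 9.2302 mm.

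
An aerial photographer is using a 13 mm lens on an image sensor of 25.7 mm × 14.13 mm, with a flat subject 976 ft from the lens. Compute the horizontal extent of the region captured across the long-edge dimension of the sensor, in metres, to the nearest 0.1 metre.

dₒ: 976 ft × 304.8 mm/ft = 297484.79 mm.
Similar triangles through the lens centre give W/dₒ = w/dᵢ; with 1/f = 1/dₒ + 1/dᵢ this gives W = w·(dₒ − f)/f.
W = 25.7 mm × (297485 − 13) / 13 = 25.7 × 22882.4454 ≈ 588078.847 mm = 588.079 m.

588.1 m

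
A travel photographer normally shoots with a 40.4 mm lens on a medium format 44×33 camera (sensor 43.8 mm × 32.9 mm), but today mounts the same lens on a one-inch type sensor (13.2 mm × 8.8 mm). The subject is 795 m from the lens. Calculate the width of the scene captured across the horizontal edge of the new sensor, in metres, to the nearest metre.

260 m

The focal length stays 40.4 mm; the relevant sensor dimension is now w = 13.2 mm. Object distance dₒ = 795 m = 795000 mm.
Thin-lens field width W = w·(dₒ − f)/f = 13.2 × (795000 − 40.4)/40.4 ≈ 259739.275 mm = 259.739 m.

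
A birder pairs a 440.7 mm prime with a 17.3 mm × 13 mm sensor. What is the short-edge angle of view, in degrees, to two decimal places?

1.69°

Angle of view α = 2·arctan(h/2f) with h = 13 mm and f = 440.7 mm.
h/2f = 0.01475; arctan(0.01475) ≈ 0.8450°, so α ≈ 1.6900°.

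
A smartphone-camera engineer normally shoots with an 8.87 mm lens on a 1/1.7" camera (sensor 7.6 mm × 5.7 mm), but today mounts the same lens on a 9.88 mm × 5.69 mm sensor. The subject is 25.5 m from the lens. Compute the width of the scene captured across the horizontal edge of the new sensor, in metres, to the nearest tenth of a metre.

The focal length stays 8.87 mm; the relevant sensor dimension is now w = 9.88 mm. Object distance dₒ = 25.5 m = 25500 mm.
Thin-lens field width W = w·(dₒ − f)/f = 9.88 × (25500 − 8.87)/8.87 ≈ 28393.728 mm = 28.3937 m.

28.4 m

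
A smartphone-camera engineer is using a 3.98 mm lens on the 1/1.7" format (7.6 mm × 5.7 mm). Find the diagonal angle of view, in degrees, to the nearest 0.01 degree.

100.08°

Sensor diagonal = √(7.6² + 5.7²) = √90.2500 ≈ 9.5000 mm.
Angle of view α = 2·arctan(d/2f) with d = 9.5000 mm and f = 3.98 mm.
d/2f = 1.19347; arctan(1.19347) ≈ 50.0405°, so α ≈ 100.0811°.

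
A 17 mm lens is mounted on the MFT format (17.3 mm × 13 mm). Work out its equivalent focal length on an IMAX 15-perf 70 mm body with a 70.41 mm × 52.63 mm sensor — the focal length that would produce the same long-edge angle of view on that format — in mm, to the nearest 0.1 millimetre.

69.2 mm

Equal angle of view means equal width/f ratio, so f₂ = f₁ · (width₂/width₁) = 17 × 70.41/17.3.
f₂ = 17 × 4.06994 ≈ 69.189 mm.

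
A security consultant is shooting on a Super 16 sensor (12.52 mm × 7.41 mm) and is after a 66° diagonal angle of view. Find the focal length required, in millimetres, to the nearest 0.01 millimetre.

11.20 mm

Sensor diagonal = √(12.52² + 7.41²) = √211.6585 ≈ 14.5485 mm.
From α = 2·arctan(d/2f) we get f = d / (2·tan(α/2)).
With d = 14.5485 mm and α/2 = 33°, tan(α/2) ≈ 0.64941, so f ≈ 14.5485 / 1.29882 ≈ 11.2014 mm.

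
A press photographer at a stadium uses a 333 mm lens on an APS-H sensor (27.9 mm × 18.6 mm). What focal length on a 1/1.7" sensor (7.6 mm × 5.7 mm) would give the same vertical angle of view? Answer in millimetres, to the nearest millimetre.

Equal angle of view means equal height/f ratio, so f₂ = f₁ · (height₂/height₁) = 333 × 5.7/18.6.
f₂ = 333 × 0.30645 ≈ 102.048 mm.

102 mm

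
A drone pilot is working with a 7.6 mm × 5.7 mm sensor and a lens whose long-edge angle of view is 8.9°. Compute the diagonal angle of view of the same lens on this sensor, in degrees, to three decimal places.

From the long-edge AOV: f = 7.6 / (2·tan(4.45°)) = 7.6 / 0.15565 ≈ 48.8283 mm.
Sensor diagonal = √(7.6² + 5.7²) = √90.2500 ≈ 9.5000 mm.
Diagonal AOV = 2·arctan(9.5000 / (2 × 48.8283)) = 2·arctan(0.09728) ≈ 11.1125°.

11.112°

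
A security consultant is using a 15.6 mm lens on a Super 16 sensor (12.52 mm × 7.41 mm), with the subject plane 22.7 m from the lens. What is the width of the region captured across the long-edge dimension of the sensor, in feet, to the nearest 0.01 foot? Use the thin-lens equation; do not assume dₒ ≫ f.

59.73 ft

dₒ: 22.7 m = 22700 mm.
Similar triangles through the lens centre give W/dₒ = w/dᵢ; with 1/f = 1/dₒ + 1/dᵢ this gives W = w·(dₒ − f)/f.
W = 12.52 mm × (22700 − 15.6) / 15.6 = 12.52 × 1454.1282 ≈ 18205.685 mm = 18205.685/304.8 ft = 59.7299 ft.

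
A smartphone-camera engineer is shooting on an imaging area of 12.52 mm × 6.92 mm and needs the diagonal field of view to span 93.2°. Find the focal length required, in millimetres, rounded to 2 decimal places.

6.76 mm

Sensor diagonal = √(12.52² + 6.92²) = √204.6368 ≈ 14.3051 mm.
From α = 2·arctan(d/2f) we get f = d / (2·tan(α/2)).
With d = 14.3051 mm and α/2 = 46.6°, tan(α/2) ≈ 1.05747, so f ≈ 14.3051 / 2.11494 ≈ 6.7638 mm.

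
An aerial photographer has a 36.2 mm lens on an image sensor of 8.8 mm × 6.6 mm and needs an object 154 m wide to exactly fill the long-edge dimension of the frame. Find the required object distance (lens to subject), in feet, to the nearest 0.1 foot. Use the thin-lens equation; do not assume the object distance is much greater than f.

W: 154 m = 154000 mm.
Magnification m = w/W = dᵢ/dₒ; combined with 1/f = 1/dₒ + 1/dᵢ this gives dₒ = f·(1 + W/w).
dₒ = 36.2 mm × (1 + 154000/8.8) = 36.2 × 17501.0000 ≈ 633536.200 mm = 633536.200/304.8 ft = 2078.53 ft.

2078.5 ft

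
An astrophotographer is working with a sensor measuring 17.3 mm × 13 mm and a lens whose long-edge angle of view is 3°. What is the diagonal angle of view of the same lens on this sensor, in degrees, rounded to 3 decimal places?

From the long-edge AOV: f = 17.3 / (2·tan(1.5°)) = 17.3 / 0.05237 ≈ 330.3302 mm.
Sensor diagonal = √(17.3² + 13²) = √468.2900 ≈ 21.6400 mm.
Diagonal AOV = 2·arctan(21.6400 / (2 × 330.3302)) = 2·arctan(0.03276) ≈ 3.7521°.

3.752°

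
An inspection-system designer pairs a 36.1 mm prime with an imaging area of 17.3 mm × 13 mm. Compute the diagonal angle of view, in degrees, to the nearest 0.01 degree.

33.37°

Sensor diagonal = √(17.3² + 13²) = √468.2900 ≈ 21.6400 mm.
Angle of view α = 2·arctan(d/2f) with d = 21.6400 mm and f = 36.1 mm.
d/2f = 0.29972; arctan(0.29972) ≈ 16.6847°, so α ≈ 33.3694°.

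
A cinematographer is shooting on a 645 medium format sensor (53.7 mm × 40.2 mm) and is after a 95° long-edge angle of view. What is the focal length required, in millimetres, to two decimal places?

From α = 2·arctan(w/2f) we get f = w / (2·tan(α/2)).
With w = 53.7 mm and α/2 = 47.5°, tan(α/2) ≈ 1.09131, so f ≈ 53.7 / 2.18262 ≈ 24.6035 mm.

24.60 mm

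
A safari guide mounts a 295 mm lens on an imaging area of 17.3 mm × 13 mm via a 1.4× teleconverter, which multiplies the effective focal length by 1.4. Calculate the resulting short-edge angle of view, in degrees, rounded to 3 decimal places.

Effective focal length f = 295 × 1.4 = 413 mm.
α = 2·arctan(13 / (2 × 413)) = 2·arctan(0.01574) ≈ 1.8034°.

1.803°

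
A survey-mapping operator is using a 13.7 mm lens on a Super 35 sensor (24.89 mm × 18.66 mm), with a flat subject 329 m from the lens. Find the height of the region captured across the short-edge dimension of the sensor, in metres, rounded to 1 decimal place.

dₒ: 329 m = 329000 mm.
Similar triangles through the lens centre give W/dₒ = h/dᵢ; with 1/f = 1/dₒ + 1/dᵢ this gives W = h·(dₒ − f)/f.
W = 18.66 mm × (329000 − 13.7) / 13.7 = 18.66 × 24013.5985 ≈ 448093.749 mm = 448.094 m.

448.1 m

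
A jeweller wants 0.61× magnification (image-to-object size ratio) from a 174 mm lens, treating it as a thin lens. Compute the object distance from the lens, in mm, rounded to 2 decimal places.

With m = dᵢ/dₒ and 1/f = 1/dₒ + 1/dᵢ, substituting dᵢ = m·dₒ gives 1/f = (1 + 1/m)/dₒ, hence dₒ = f·(1 + 1/m).
dₒ = 174 × (1 + 1/0.61) = 174 × 2.63934 ≈ 459.246 mm.

459.25 mm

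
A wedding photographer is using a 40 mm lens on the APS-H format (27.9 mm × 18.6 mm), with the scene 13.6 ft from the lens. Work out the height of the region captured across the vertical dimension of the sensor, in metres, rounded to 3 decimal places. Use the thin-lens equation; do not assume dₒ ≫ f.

dₒ: 13.6 ft × 304.8 mm/ft = 4145.28 mm.
Similar triangles through the lens centre give W/dₒ = h/dᵢ; with 1/f = 1/dₒ + 1/dᵢ this gives W = h·(dₒ − f)/f.
W = 18.6 mm × (4145.28 − 40) / 40 = 18.6 × 102.6320 ≈ 1908.955 mm = 1.90896 m.

1.909 m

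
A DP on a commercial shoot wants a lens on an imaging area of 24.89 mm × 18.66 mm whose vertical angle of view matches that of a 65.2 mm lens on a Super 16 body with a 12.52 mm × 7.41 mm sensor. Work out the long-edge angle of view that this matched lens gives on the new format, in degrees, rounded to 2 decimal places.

Equal vertical AOV ⇒ f₂ = f₁ · 18.66/7.41 = 65.2 × 2.51822 ≈ 164.1879 mm.
Long-edge AOV on the new format = 2·arctan(24.89 / (2 × 164.1879)) = 2·arctan(0.07580) ≈ 8.6692°.

8.67°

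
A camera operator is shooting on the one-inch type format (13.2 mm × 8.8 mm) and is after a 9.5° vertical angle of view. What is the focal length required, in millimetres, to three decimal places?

52.952 mm

From α = 2·arctan(h/2f) we get f = h / (2·tan(α/2)).
With h = 8.8 mm and α/2 = 4.75°, tan(α/2) ≈ 0.08309, so f ≈ 8.8 / 0.16619 ≈ 52.9523 mm.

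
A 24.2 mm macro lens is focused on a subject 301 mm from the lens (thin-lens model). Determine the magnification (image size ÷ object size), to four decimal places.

0.0874×

Thin lens: 1/f = 1/dₒ + 1/dᵢ → 1/dᵢ = 1/24.2 − 1/301 = 0.0380001 mm⁻¹, so dᵢ ≈ 26.3158 mm.
Magnification m = dᵢ/dₒ = 26.3158/301 ≈ 0.08743.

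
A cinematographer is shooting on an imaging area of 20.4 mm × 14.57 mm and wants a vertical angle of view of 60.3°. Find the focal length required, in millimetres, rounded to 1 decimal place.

12.5 mm

From α = 2·arctan(h/2f) we get f = h / (2·tan(α/2)).
With h = 14.57 mm and α/2 = 30.15°, tan(α/2) ≈ 0.58085, so f ≈ 14.57 / 1.16169 ≈ 12.5420 mm.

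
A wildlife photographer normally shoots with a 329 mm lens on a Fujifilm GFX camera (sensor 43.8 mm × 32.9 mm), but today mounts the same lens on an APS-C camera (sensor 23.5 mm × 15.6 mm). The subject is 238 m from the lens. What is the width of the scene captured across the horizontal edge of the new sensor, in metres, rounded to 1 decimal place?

The focal length stays 329 mm; the relevant sensor dimension is now w = 23.5 mm. Object distance dₒ = 238 m = 238000 mm.
Thin-lens field width W = w·(dₒ − f)/f = 23.5 × (238000 − 329)/329 ≈ 16976.500 mm = 16.9765 m.

17.0 m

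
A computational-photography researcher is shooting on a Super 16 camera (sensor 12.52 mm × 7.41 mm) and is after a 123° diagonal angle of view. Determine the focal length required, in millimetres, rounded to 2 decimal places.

3.95 mm

Sensor diagonal = √(12.52² + 7.41²) = √211.6585 ≈ 14.5485 mm.
From α = 2·arctan(d/2f) we get f = d / (2·tan(α/2)).
With d = 14.5485 mm and α/2 = 61.5°, tan(α/2) ≈ 1.84177, so f ≈ 14.5485 / 3.68354 ≈ 3.9496 mm.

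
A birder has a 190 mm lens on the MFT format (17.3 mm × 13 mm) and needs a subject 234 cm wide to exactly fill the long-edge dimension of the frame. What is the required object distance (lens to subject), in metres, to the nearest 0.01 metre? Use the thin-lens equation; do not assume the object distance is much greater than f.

25.89 m

W: 234 cm = 2340 mm.
Magnification m = w/W = dᵢ/dₒ; combined with 1/f = 1/dₒ + 1/dᵢ this gives dₒ = f·(1 + W/w).
dₒ = 190 mm × (1 + 2340/17.3) = 190 × 136.2601 ≈ 25889.422 mm = 25.8894 m.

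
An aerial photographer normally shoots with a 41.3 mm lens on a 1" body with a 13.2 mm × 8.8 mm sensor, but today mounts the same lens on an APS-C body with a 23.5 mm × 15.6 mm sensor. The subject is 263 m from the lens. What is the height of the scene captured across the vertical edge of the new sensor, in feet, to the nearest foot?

The focal length stays 41.3 mm; the relevant sensor dimension is now h = 15.6 mm. Object distance dₒ = 263 m = 263000 mm.
Thin-lens field height W = h·(dₒ − f)/f = 15.6 × (263000 − 41.3)/41.3 ≈ 99325.804 mm = 99325.804/304.8 ft = 325.872 ft.

326 ft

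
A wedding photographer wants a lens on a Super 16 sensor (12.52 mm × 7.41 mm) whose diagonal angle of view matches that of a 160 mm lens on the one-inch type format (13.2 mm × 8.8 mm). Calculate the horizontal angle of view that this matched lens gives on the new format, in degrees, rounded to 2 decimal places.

Sensor diagonal = √(13.2² + 8.8²) = √251.6800 ≈ 15.8644 mm.
Sensor diagonal = √(12.52² + 7.41²) = √211.6585 ≈ 14.5485 mm.
Equal diagonal AOV ⇒ f₂ = f₁ · 14.5485/15.8644 = 160 × 0.91705 ≈ 146.7282 mm.
Horizontal AOV on the new format = 2·arctan(12.52 / (2 × 146.7282)) = 2·arctan(0.04266) ≈ 4.8860°.

4.89°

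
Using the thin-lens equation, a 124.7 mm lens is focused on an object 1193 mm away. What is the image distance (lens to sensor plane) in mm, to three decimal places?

139.256 mm

1/dᵢ = 1/f − 1/dₒ = 1/124.7 − 1/1193 = 0.0071810 mm⁻¹.
dᵢ = 1/0.0071810 ≈ 139.2559 mm.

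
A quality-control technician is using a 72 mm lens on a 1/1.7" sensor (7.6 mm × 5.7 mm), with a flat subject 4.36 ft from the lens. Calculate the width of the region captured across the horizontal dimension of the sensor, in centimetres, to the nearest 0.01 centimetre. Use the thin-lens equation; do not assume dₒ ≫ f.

dₒ: 4.36 ft × 304.8 mm/ft = 1328.93 mm.
Similar triangles through the lens centre give W/dₒ = w/dᵢ; with 1/f = 1/dₒ + 1/dᵢ this gives W = w·(dₒ − f)/f.
W = 7.6 mm × (1328.93 − 72) / 72 = 7.6 × 17.4573 ≈ 132.676 mm = 13.2676 cm.

13.27 cm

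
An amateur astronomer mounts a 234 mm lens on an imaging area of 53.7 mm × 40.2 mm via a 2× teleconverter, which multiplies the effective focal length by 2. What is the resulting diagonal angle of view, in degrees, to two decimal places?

8.20°

Effective focal length f = 234 × 2 = 468 mm.
Sensor diagonal = √(53.7² + 40.2²) = √4499.7300 ≈ 67.0800 mm.
α = 2·arctan(67.080 / (2 × 468)) = 2·arctan(0.07167) ≈ 8.1984°.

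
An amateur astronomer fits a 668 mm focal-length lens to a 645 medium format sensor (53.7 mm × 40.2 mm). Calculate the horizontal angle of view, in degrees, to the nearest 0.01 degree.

Angle of view α = 2·arctan(w/2f) with w = 53.7 mm and f = 668 mm.
w/2f = 0.04019; arctan(0.04019) ≈ 2.3017°, so α ≈ 4.6035°.

4.60°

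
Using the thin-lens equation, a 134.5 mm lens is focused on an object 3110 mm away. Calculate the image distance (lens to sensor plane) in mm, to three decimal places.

1/dᵢ = 1/f − 1/dₒ = 1/134.5 − 1/3110 = 0.0071134 mm⁻¹.
dᵢ = 1/0.0071134 ≈ 140.5797 mm.

140.580 mm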